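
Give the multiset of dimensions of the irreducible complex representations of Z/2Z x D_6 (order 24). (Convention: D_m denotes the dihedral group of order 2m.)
Dimensions: 1, 1, 1, 1, 1, 1, 1, 1, 2, 2, 2, 2

Justification: There are 12 irreducibles (= number of conjugacy classes). Their dimensions d_i satisfy sum d_i^2 = |G| = 24: 1 + 1 + 1 + 1 + 1 + 1 + 1 + 1 + 4 + 4 + 4 + 4 = 24. (For the product with Z/2Z: each of the 2 1-dim characters of Z/2Z tensors with each irrep of D_6, giving 2 copies of each D_6-dimension.)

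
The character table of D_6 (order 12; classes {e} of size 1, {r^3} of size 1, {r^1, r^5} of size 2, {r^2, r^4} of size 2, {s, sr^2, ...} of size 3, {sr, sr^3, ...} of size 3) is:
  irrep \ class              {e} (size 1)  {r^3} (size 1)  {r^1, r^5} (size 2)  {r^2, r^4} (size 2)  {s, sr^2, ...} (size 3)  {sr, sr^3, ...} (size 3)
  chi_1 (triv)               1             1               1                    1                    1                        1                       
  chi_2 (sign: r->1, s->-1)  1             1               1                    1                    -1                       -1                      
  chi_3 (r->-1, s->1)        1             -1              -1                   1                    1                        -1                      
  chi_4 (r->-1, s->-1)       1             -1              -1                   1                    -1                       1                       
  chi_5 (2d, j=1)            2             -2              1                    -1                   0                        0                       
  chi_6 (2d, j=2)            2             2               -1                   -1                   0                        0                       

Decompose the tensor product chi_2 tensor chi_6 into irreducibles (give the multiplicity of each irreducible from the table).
chi_2 tensor chi_6 = chi_6 (all other irreducibles have multiplicity 0).

Argument: The character of a tensor product is the pointwise product (chi_2 * chi_6)(C) = chi_2(C) * chi_6(C):
  {e}: (1)*(2), {r^3}: (1)*(2), {r^1, r^5}: (1)*(-1), {r^2, r^4}: (1)*(-1), {s, sr^2, ...}: (-1)*(0), {sr, sr^3, ...}: (-1)*(0)
so (chi_2 * chi_6) takes values
  {e} -> 2, {r^3} -> 2, {r^1, r^5} -> -1, {r^2, r^4} -> -1, {s, sr^2, ...} -> 0, {sr, sr^3, ...} -> 0.
Now take the inner product of this character with each irreducible chi from the table, <chi_2*chi_6, chi> = (1/12) sum_C |C| (chi_2*chi_6)(C) conj(chi(C)):
  <chi_2*chi_6, chi_1> = (1/12)[1*(2)*conj(1) + 1*(2)*conj(1) + 2*(-1)*conj(1) + 2*(-1)*conj(1) + 3*(0)*conj(1) + 3*(0)*conj(1)]
      = (1/12)[(2) + (2) + (-2) + (-2) + (0) + (0)] = 0/12 = 0
  <chi_2*chi_6, chi_2> = (1/12)[1*(2)*conj(1) + 1*(2)*conj(1) + 2*(-1)*conj(1) + 2*(-1)*conj(1) + 3*(0)*conj(-1) + 3*(0)*conj(-1)]
      = (1/12)[(2) + (2) + (-2) + (-2) + (0) + (0)] = 0/12 = 0
  <chi_2*chi_6, chi_3> = (1/12)[1*(2)*conj(1) + 1*(2)*conj(-1) + 2*(-1)*conj(-1) + 2*(-1)*conj(1) + 3*(0)*conj(1) + 3*(0)*conj(-1)]
      = (1/12)[(2) + (-2) + (2) + (-2) + (0) + (0)] = 0/12 = 0
  <chi_2*chi_6, chi_4> = (1/12)[1*(2)*conj(1) + 1*(2)*conj(-1) + 2*(-1)*conj(-1) + 2*(-1)*conj(1) + 3*(0)*conj(-1) + 3*(0)*conj(1)]
      = (1/12)[(2) + (-2) + (2) + (-2) + (0) + (0)] = 0/12 = 0
  <chi_2*chi_6, chi_5> = (1/12)[1*(2)*conj(2) + 1*(2)*conj(-2) + 2*(-1)*conj(1) + 2*(-1)*conj(-1) + 3*(0)*conj(0) + 3*(0)*conj(0)]
      = (1/12)[(4) + (-4) + (-2) + (2) + (0) + (0)] = 0/12 = 0
  <chi_2*chi_6, chi_6> = (1/12)[1*(2)*conj(2) + 1*(2)*conj(2) + 2*(-1)*conj(-1) + 2*(-1)*conj(-1) + 3*(0)*conj(0) + 3*(0)*conj(0)]
      = (1/12)[(4) + (4) + (2) + (2) + (0) + (0)] = 12/12 = 1
Hence the multiplicities are chi_6: 1. Dimension check: dim(chi_2)*dim(chi_6) = 1*2 = 2 and sum (mult * dim) = 1*2 = 2.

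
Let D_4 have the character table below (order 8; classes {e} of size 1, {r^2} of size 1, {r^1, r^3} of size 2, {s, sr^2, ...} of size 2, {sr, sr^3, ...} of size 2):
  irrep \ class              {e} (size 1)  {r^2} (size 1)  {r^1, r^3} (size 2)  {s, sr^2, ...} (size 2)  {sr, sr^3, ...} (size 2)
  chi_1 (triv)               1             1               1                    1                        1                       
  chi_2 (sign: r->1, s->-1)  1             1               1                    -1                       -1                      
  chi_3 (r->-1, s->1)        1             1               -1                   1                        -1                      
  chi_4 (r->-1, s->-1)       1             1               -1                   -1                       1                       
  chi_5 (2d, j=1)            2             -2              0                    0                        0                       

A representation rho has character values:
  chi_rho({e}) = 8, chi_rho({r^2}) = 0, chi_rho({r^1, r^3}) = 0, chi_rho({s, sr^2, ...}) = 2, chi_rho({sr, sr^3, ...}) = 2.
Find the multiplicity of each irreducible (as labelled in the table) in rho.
Multiplicities: chi_1: 2, chi_2: 0, chi_3: 1, chi_4: 1, chi_5: 2.

Working: Use <chi_rho, chi> = (1/|G|) sum_C |C| * chi_rho(C) * conj(chi(C)) with |G| = 8 for each irreducible chi in the table:
  <chi_rho, chi_1> = (1/8)[1*(8)*conj(1) + 1*(0)*conj(1) + 2*(0)*conj(1) + 2*(2)*conj(1) + 2*(2)*conj(1)]
      = (1/8)[(8) + (0) + (0) + (4) + (4)] = 16/8 = 2
  <chi_rho, chi_2> = (1/8)[1*(8)*conj(1) + 1*(0)*conj(1) + 2*(0)*conj(1) + 2*(2)*conj(-1) + 2*(2)*conj(-1)]
      = (1/8)[(8) + (0) + (0) + (-4) + (-4)] = 0/8 = 0
  <chi_rho, chi_3> = (1/8)[1*(8)*conj(1) + 1*(0)*conj(1) + 2*(0)*conj(-1) + 2*(2)*conj(1) + 2*(2)*conj(-1)]
      = (1/8)[(8) + (0) + (0) + (4) + (-4)] = 8/8 = 1
  <chi_rho, chi_4> = (1/8)[1*(8)*conj(1) + 1*(0)*conj(1) + 2*(0)*conj(-1) + 2*(2)*conj(-1) + 2*(2)*conj(1)]
      = (1/8)[(8) + (0) + (0) + (-4) + (4)] = 8/8 = 1
  <chi_rho, chi_5> = (1/8)[1*(8)*conj(2) + 1*(0)*conj(-2) + 2*(0)*conj(0) + 2*(2)*conj(0) + 2*(2)*conj(0)]
      = (1/8)[(16) + (0) + (0) + (0) + (0)] = 16/8 = 2
Dimension check: dim(rho) = sum (mult * dim) = 2*1 + 0*1 + 1*1 + 1*1 + 2*2 = 8 = chi_rho(e) = 8.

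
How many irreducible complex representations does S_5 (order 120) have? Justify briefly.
7

Details: The number of irreducible complex representations of a finite group equals its number of conjugacy classes. Conjugacy classes in S_5 correspond to cycle types, i.e. partitions of 5; there are p(5) = 7 of them, so S_5 (order 120) has exactly 7 irreducible complex representations.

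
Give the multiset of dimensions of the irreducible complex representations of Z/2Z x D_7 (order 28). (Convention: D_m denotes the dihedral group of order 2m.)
Dimensions: 1, 1, 1, 1, 2, 2, 2, 2, 2, 2

There are 10 irreducibles (= number of conjugacy classes). Their dimensions d_i satisfy sum d_i^2 = |G| = 28: 1 + 1 + 1 + 1 + 4 + 4 + 4 + 4 + 4 + 4 = 28. (For the product with Z/2Z: each of the 2 1-dim characters of Z/2Z tensors with each irrep of D_7, giving 2 copies of each D_7-dimension.)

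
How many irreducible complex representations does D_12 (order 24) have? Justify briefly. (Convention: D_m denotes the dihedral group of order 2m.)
9

Justification: The number of irreducible complex representations of a finite group equals its number of conjugacy classes. D_12 has 9 conjugacy classes (n/2 + 3 for n even), so D_12 (order 24) has exactly 9 irreducible complex representations.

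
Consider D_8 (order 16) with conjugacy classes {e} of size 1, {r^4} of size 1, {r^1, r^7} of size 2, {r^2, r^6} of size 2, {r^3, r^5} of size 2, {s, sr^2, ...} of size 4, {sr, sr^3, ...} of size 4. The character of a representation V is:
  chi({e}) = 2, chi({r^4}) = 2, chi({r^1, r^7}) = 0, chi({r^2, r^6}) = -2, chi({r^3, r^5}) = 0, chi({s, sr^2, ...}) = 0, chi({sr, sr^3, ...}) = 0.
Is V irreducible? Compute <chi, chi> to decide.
Irreducible: <chi, chi> = 1.

Explanation: <chi, chi> = (1/|G|) sum_C |C| * |chi(C)|^2 = (1/16)[1*|2|^2 + 1*|2|^2 + 2*|0|^2 + 2*|-2|^2 + 2*|0|^2 + 4*|0|^2 + 4*|0|^2]
  = (1/16)[(4) + (4) + (0) + (8) + (0) + (0) + (0)] = 16/16 = 1.
A character is irreducible iff <chi, chi> = 1, so this representation is irreducible.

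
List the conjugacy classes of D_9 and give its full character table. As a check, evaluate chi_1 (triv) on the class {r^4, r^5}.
Conjugacy classes: {e} of size 1, {r^1, r^8} of size 2, {r^2, r^7} of size 2, {r^3, r^6} of size 2, {r^4, r^5} of size 2, {s, sr, ..., sr^8} of size 9.
Character table:
  irrep \ class              {e} (size 1)  {r^1, r^8} (size 2)  {r^2, r^7} (size 2)  {r^3, r^6} (size 2)  {r^4, r^5} (size 2)  {s, sr, ..., sr^8} (size 9)
  chi_1 (triv)               1             1                    1                    1                    1                    1                          
  chi_2 (sign: r->1, s->-1)  1             1                    1                    1                    1                    -1                         
  chi_3 (2d, j=1)            2             2*cos(2*pi/9)        2*cos(4*pi/9)        -1                   -2*cos(pi/9)         0                          
  chi_4 (2d, j=2)            2             2*cos(4*pi/9)        -2*cos(pi/9)         -1                   2*cos(2*pi/9)        0                          
  chi_5 (2d, j=3)            2             -1                   -1                   2                    -1                   0                          
  chi_6 (2d, j=4)            2             -2*cos(pi/9)         2*cos(2*pi/9)        -1                   2*cos(4*pi/9)        0                          

Spot check: chi_1 (triv) on {r^4, r^5} = 1.

Details: D_9 has order 2*9 = 18 with 6 conjugacy classes, hence 6 irreducibles. Sum of squared dims 1 + 1 + 4 + 4 + 4 + 4 = 18 = |G|. Linear characters come from the abelianisation; the 2-dimensional irreps have character r^k -> 2*cos(2*pi*j*k/9), reflections -> 0.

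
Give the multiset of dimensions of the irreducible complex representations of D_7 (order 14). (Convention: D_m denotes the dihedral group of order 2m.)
Dimensions: 1, 1, 2, 2, 2

Argument: There are 5 irreducibles (= number of conjugacy classes). Their dimensions d_i satisfy sum d_i^2 = |G| = 14: 1 + 1 + 4 + 4 + 4 = 14.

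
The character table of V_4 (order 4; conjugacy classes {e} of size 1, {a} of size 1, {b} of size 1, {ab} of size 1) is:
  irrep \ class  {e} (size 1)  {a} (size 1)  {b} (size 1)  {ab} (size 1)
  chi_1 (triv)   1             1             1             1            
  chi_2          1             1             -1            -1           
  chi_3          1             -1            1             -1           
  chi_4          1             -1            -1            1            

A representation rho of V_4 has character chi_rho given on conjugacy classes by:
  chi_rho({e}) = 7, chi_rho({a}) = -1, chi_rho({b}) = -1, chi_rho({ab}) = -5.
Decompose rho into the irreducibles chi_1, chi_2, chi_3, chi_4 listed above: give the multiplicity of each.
Multiplicities: chi_1: 0, chi_2: 3, chi_3: 3, chi_4: 1.

Derivation: Use <chi_rho, chi> = (1/|G|) sum_C |C| * chi_rho(C) * conj(chi(C)) with |G| = 4 for each irreducible chi in the table:
  <chi_rho, chi_1> = (1/4)[1*(7)*conj(1) + 1*(-1)*conj(1) + 1*(-1)*conj(1) + 1*(-5)*conj(1)]
      = (1/4)[(7) + (-1) + (-1) + (-5)] = 0/4 = 0
  <chi_rho, chi_2> = (1/4)[1*(7)*conj(1) + 1*(-1)*conj(1) + 1*(-1)*conj(-1) + 1*(-5)*conj(-1)]
      = (1/4)[(7) + (-1) + (1) + (5)] = 12/4 = 3
  <chi_rho, chi_3> = (1/4)[1*(7)*conj(1) + 1*(-1)*conj(-1) + 1*(-1)*conj(1) + 1*(-5)*conj(-1)]
      = (1/4)[(7) + (1) + (-1) + (5)] = 12/4 = 3
  <chi_rho, chi_4> = (1/4)[1*(7)*conj(1) + 1*(-1)*conj(-1) + 1*(-1)*conj(-1) + 1*(-5)*conj(1)]
      = (1/4)[(7) + (1) + (1) + (-5)] = 4/4 = 1
Dimension check: dim(rho) = sum (mult * dim) = 0*1 + 3*1 + 3*1 + 1*1 = 7 = chi_rho(e) = 7.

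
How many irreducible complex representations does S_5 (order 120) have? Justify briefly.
7

Solution. The number of irreducible complex representations of a finite group equals its number of conjugacy classes. Conjugacy classes in S_5 correspond to cycle types, i.e. partitions of 5; there are p(5) = 7 of them, so S_5 (order 120) has exactly 7 irreducible complex representations.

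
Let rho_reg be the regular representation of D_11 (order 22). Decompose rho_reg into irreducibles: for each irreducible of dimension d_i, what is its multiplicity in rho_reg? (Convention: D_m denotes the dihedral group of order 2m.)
Each irreducible V_i of dimension d_i appears with multiplicity d_i, i.e. rho_reg = (direct sum over all irreducibles V_i) d_i V_i. The irreducible dimensions for D_11 are 1, 1, 2, 2, 2, 2, 2: 2 irreducibles of dimension 1, each with multiplicity 1; 5 irreducibles of dimension 2, each with multiplicity 2. Total dimension 2*1*1 + 5*2*2 = 22 = |G|.

Solution. General theorem: in the regular representation of a finite group G, each irreducible appears with multiplicity equal to its dimension. Check: dim(rho_reg) = sum d_i^2 = 1 + 1 + 4 + 4 + 4 + 4 + 4 = 22 = |G|.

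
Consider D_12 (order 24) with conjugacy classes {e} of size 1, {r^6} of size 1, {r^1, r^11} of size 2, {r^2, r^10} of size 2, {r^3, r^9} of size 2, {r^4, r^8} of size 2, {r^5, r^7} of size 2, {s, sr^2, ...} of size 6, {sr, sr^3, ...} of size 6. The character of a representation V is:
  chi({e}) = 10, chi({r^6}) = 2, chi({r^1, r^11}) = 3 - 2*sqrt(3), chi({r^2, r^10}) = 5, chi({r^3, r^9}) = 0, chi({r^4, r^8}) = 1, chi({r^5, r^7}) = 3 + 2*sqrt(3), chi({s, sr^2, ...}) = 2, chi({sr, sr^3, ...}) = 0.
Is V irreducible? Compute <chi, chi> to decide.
Not irreducible (reducible): <chi, chi> = 11 > 1.

Justification: <chi, chi> = (1/|G|) sum_C |C| * |chi(C)|^2 = (1/24)[1*|10|^2 + 1*|2|^2 + 2*|3 - 2*sqrt(3)|^2 + 2*|5|^2 + 2*|0|^2 + 2*|1|^2 + 2*|3 + 2*sqrt(3)|^2 + 6*|2|^2 + 6*|0|^2]
  = (1/24)[(100) + (4) + (42 - 24*sqrt(3)) + (50) + (0) + (2) + (24*sqrt(3) + 42) + (24) + (0)] = 264/24 = 11.
A character is irreducible iff <chi, chi> = 1, so this representation is reducible.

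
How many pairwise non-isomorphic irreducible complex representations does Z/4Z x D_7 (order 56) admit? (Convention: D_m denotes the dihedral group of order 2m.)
20

Solution. The number of irreducible complex representations of a finite group equals its number of conjugacy classes. For a direct product, #classes(G x H) = #classes(G) * #classes(H). Z/4Z has 4 classes (abelian), D_7 has 5 classes, so 4 * 5 = 20, so Z/4Z x D_7 (order 56) has exactly 20 irreducible complex representations.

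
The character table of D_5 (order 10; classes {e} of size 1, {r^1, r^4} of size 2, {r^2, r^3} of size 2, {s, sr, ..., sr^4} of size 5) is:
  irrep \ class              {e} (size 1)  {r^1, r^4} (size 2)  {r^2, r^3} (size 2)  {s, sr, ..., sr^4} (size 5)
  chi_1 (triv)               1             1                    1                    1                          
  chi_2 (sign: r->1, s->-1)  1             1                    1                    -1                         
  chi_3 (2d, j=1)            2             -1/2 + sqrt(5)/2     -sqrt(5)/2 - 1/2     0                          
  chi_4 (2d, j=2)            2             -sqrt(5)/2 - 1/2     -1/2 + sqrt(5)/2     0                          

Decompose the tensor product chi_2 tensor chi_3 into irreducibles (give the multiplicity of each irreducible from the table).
chi_2 tensor chi_3 = chi_3 (all other irreducibles have multiplicity 0).

Solution. The character of a tensor product is the pointwise product (chi_2 * chi_3)(C) = chi_2(C) * chi_3(C):
  {e}: (1)*(2), {r^1, r^4}: (1)*(-1/2 + sqrt(5)/2), {r^2, r^3}: (1)*(-sqrt(5)/2 - 1/2), {s, sr, ..., sr^4}: (-1)*(0)
so (chi_2 * chi_3) takes values
  {e} -> 2, {r^1, r^4} -> -1/2 + sqrt(5)/2, {r^2, r^3} -> -sqrt(5)/2 - 1/2, {s, sr, ..., sr^4} -> 0.
Now take the inner product of this character with each irreducible chi from the table, <chi_2*chi_3, chi> = (1/10) sum_C |C| (chi_2*chi_3)(C) conj(chi(C)):
  <chi_2*chi_3, chi_1> = (1/10)[1*(2)*conj(1) + 2*(-1/2 + sqrt(5)/2)*conj(1) + 2*(-sqrt(5)/2 - 1/2)*conj(1) + 5*(0)*conj(1)]
      = (1/10)[(2) + (-1 + sqrt(5)) + (-sqrt(5) - 1) + (0)] = 0/10 = 0
  <chi_2*chi_3, chi_2> = (1/10)[1*(2)*conj(1) + 2*(-1/2 + sqrt(5)/2)*conj(1) + 2*(-sqrt(5)/2 - 1/2)*conj(1) + 5*(0)*conj(-1)]
      = (1/10)[(2) + (-1 + sqrt(5)) + (-sqrt(5) - 1) + (0)] = 0/10 = 0
  <chi_2*chi_3, chi_3> = (1/10)[1*(2)*conj(2) + 2*(-1/2 + sqrt(5)/2)*conj(-1/2 + sqrt(5)/2) + 2*(-sqrt(5)/2 - 1/2)*conj(-sqrt(5)/2 - 1/2) + 5*(0)*conj(0)]
      = (1/10)[(4) + (3 - sqrt(5)) + (sqrt(5) + 3) + (0)] = 10/10 = 1
  <chi_2*chi_3, chi_4> = (1/10)[1*(2)*conj(2) + 2*(-1/2 + sqrt(5)/2)*conj(-sqrt(5)/2 - 1/2) + 2*(-sqrt(5)/2 - 1/2)*conj(-1/2 + sqrt(5)/2) + 5*(0)*conj(0)]
      = (1/10)[(4) + (-2) + (-2) + (0)] = 0/10 = 0
Hence the multiplicities are chi_3: 1. Dimension check: dim(chi_2)*dim(chi_3) = 1*2 = 2 and sum (mult * dim) = 1*2 = 2.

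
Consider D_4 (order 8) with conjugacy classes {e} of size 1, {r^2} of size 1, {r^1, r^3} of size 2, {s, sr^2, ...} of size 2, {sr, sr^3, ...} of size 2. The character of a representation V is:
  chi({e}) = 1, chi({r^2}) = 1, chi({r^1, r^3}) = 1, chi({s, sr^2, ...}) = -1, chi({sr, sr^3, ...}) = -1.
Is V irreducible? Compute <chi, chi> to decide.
Irreducible: <chi, chi> = 1.

Justification: <chi, chi> = (1/|G|) sum_C |C| * |chi(C)|^2 = (1/8)[1*|1|^2 + 1*|1|^2 + 2*|1|^2 + 2*|-1|^2 + 2*|-1|^2]
  = (1/8)[(1) + (1) + (2) + (2) + (2)] = 8/8 = 1.
A character is irreducible iff <chi, chi> = 1, so this representation is irreducible.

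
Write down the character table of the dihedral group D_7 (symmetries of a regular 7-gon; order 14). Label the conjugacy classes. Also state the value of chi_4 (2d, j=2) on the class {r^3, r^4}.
Conjugacy classes: {e} of size 1, {r^1, r^6} of size 2, {r^2, r^5} of size 2, {r^3, r^4} of size 2, {s, sr, ..., sr^6} of size 7.
Character table:
  irrep \ class              {e} (size 1)  {r^1, r^6} (size 2)  {r^2, r^5} (size 2)  {r^3, r^4} (size 2)  {s, sr, ..., sr^6} (size 7)
  chi_1 (triv)               1             1                    1                    1                    1                          
  chi_2 (sign: r->1, s->-1)  1             1                    1                    1                    -1                         
  chi_3 (2d, j=1)            2             2*cos(2*pi/7)        -2*cos(3*pi/7)       -2*cos(pi/7)         0                          
  chi_4 (2d, j=2)            2             -2*cos(3*pi/7)       -2*cos(pi/7)         2*cos(2*pi/7)        0                          
  chi_5 (2d, j=3)            2             -2*cos(pi/7)         2*cos(2*pi/7)        -2*cos(3*pi/7)       0                          

Spot check: chi_4 (2d, j=2) on {r^3, r^4} = 2*cos(2*pi/7).

Justification: D_7 has order 2*7 = 14 with 5 conjugacy classes, hence 5 irreducibles. Sum of squared dims 1 + 1 + 4 + 4 + 4 = 14 = |G|. Linear characters come from the abelianisation; the 2-dimensional irreps have character r^k -> 2*cos(2*pi*j*k/7), reflections -> 0.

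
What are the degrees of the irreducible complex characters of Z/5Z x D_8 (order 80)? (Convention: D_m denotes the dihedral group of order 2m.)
Dimensions: 1, 1, 1, 1, 1, 1, 1, 1, 1, 1, 1, 1, 1, 1, 1, 1, 1, 1, 1, 1, 2, 2, 2, 2, 2, 2, 2, 2, 2, 2, 2, 2, 2, 2, 2

Why: There are 35 irreducibles (= number of conjugacy classes). Their dimensions d_i satisfy sum d_i^2 = |G| = 80: 1 + 1 + 1 + 1 + 1 + 1 + 1 + 1 + 1 + 1 + 1 + 1 + 1 + 1 + 1 + 1 + 1 + 1 + 1 + 1 + 4 + 4 + 4 + 4 + 4 + 4 + 4 + 4 + 4 + 4 + 4 + 4 + 4 + 4 + 4 = 80. (For the product with Z/5Z: each of the 5 1-dim characters of Z/5Z tensors with each irrep of D_8, giving 5 copies of each D_8-dimension.)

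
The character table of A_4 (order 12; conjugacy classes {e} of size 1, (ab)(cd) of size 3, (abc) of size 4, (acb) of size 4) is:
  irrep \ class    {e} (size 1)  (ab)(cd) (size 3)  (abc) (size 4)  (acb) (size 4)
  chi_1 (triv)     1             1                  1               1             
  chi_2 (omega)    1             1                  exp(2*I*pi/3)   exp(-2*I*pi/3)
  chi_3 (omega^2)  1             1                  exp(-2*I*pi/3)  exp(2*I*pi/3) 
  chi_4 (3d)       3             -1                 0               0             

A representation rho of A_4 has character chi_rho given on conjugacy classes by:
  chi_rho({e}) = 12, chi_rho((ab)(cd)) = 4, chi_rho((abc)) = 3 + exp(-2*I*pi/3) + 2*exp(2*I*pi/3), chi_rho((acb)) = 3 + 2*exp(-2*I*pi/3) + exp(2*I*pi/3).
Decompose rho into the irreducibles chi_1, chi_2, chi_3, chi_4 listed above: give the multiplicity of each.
Multiplicities: chi_1: 3, chi_2: 2, chi_3: 1, chi_4: 2.

Justification: Use <chi_rho, chi> = (1/|G|) sum_C |C| * chi_rho(C) * conj(chi(C)) with |G| = 12 for each irreducible chi in the table:
  <chi_rho, chi_1> = (1/12)[1*(12)*conj(1) + 3*(4)*conj(1) + 4*(3 + exp(-2*I*pi/3) + 2*exp(2*I*pi/3))*conj(1) + 4*(3 + 2*exp(-2*I*pi/3) + exp(2*I*pi/3))*conj(1)]
      = (1/12)[(12) + (12) + (12 + 4*exp(-2*I*pi/3) + 8*exp(2*I*pi/3)) + (12 + 8*exp(-2*I*pi/3) + 4*exp(2*I*pi/3))] = 36/12 = 3
  <chi_rho, chi_2> = (1/12)[1*(12)*conj(1) + 3*(4)*conj(1) + 4*(3 + exp(-2*I*pi/3) + 2*exp(2*I*pi/3))*conj(exp(2*I*pi/3)) + 4*(3 + 2*exp(-2*I*pi/3) + exp(2*I*pi/3))*conj(exp(-2*I*pi/3))]
      = (1/12)[(12) + (12) + (8 + 12*exp(-2*I*pi/3) + 4*exp(2*I*pi/3)) + (8 + 4*exp(-2*I*pi/3) + 12*exp(2*I*pi/3))] = 24/12 = 2
  <chi_rho, chi_3> = (1/12)[1*(12)*conj(1) + 3*(4)*conj(1) + 4*(3 + exp(-2*I*pi/3) + 2*exp(2*I*pi/3))*conj(exp(-2*I*pi/3)) + 4*(3 + 2*exp(-2*I*pi/3) + exp(2*I*pi/3))*conj(exp(2*I*pi/3))]
      = (1/12)[(12) + (12) + (4 + 8*exp(-2*I*pi/3) + 12*exp(2*I*pi/3)) + (4 + 12*exp(-2*I*pi/3) + 8*exp(2*I*pi/3))] = 12/12 = 1
  <chi_rho, chi_4> = (1/12)[1*(12)*conj(3) + 3*(4)*conj(-1) + 4*(3 + exp(-2*I*pi/3) + 2*exp(2*I*pi/3))*conj(0) + 4*(3 + 2*exp(-2*I*pi/3) + exp(2*I*pi/3))*conj(0)]
      = (1/12)[(36) + (-12) + (0) + (0)] = 24/12 = 2
(Exp terms are combined using exp(i*s)*conj(exp(i*t)) = exp(i*(s-t)), and sums of them are collapsed using the identity that for every m > 1 the m distinct m-th roots of unity sum to 0, e.g. 1 + exp(2*I*pi/3) + exp(-2*I*pi/3) = 0.)
Dimension check: dim(rho) = sum (mult * dim) = 3*1 + 2*1 + 1*1 + 2*3 = 12 = chi_rho(e) = 12.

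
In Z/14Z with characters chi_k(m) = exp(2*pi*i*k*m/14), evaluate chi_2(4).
chi_2(4) = zeta_14^8 = exp(-6*I*pi/7)

Proof sketch: chi_2(4) = zeta_14^(2*4) = zeta_14^8. Since zeta_14^14 = 1, this equals zeta_14^8 = exp(2*pi*i*8/14) = exp(-6*I*pi/7).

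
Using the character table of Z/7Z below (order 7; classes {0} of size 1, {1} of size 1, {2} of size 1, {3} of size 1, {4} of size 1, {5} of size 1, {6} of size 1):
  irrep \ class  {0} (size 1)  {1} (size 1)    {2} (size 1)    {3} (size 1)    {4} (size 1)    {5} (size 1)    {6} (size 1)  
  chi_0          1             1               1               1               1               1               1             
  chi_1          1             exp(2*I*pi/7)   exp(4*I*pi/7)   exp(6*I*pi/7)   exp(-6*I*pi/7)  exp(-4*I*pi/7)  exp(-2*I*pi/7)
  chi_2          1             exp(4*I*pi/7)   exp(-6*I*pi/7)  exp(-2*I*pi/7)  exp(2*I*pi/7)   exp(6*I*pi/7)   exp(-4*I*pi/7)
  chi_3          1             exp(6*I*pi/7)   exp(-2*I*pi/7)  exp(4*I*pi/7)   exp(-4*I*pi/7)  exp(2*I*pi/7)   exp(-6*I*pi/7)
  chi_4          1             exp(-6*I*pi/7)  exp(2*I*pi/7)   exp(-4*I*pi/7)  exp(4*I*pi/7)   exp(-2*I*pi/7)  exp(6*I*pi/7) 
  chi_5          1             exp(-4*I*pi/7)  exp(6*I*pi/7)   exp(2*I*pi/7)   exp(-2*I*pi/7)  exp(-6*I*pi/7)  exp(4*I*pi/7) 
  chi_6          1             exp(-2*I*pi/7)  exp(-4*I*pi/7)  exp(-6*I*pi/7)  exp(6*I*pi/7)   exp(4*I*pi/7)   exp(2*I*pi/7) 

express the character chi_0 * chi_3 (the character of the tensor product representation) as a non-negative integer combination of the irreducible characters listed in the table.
chi_0 tensor chi_3 = chi_3 (all other irreducibles have multiplicity 0).

Details: The character of a tensor product is the pointwise product (chi_0 * chi_3)(C) = chi_0(C) * chi_3(C):
  {0}: (1)*(1), {1}: (1)*(exp(6*I*pi/7)), {2}: (1)*(exp(-2*I*pi/7)), {3}: (1)*(exp(4*I*pi/7)), {4}: (1)*(exp(-4*I*pi/7)), {5}: (1)*(exp(2*I*pi/7)), {6}: (1)*(exp(-6*I*pi/7))
so (chi_0 * chi_3) takes values
  {0} -> 1, {1} -> exp(6*I*pi/7), {2} -> exp(-2*I*pi/7), {3} -> exp(4*I*pi/7), {4} -> exp(-4*I*pi/7), {5} -> exp(2*I*pi/7), {6} -> exp(-6*I*pi/7).
Now take the inner product of this character with each irreducible chi from the table, <chi_0*chi_3, chi> = (1/7) sum_C |C| (chi_0*chi_3)(C) conj(chi(C)):
  <chi_0*chi_3, chi_0> = (1/7)[1*(1)*conj(1) + 1*(exp(6*I*pi/7))*conj(1) + 1*(exp(-2*I*pi/7))*conj(1) + 1*(exp(4*I*pi/7))*conj(1) + 1*(exp(-4*I*pi/7))*conj(1) + 1*(exp(2*I*pi/7))*conj(1) + 1*(exp(-6*I*pi/7))*conj(1)]
      = (1/7)[(1) + (exp(6*I*pi/7)) + (exp(-2*I*pi/7)) + (exp(4*I*pi/7)) + (exp(-4*I*pi/7)) + (exp(2*I*pi/7)) + (exp(-6*I*pi/7))] = 0/7 = 0
  <chi_0*chi_3, chi_1> = (1/7)[1*(1)*conj(1) + 1*(exp(6*I*pi/7))*conj(exp(2*I*pi/7)) + 1*(exp(-2*I*pi/7))*conj(exp(4*I*pi/7)) + 1*(exp(4*I*pi/7))*conj(exp(6*I*pi/7)) + 1*(exp(-4*I*pi/7))*conj(exp(-6*I*pi/7)) + 1*(exp(2*I*pi/7))*conj(exp(-4*I*pi/7)) + 1*(exp(-6*I*pi/7))*conj(exp(-2*I*pi/7))]
      = (1/7)[(1) + (exp(4*I*pi/7)) + (exp(-6*I*pi/7)) + (exp(-2*I*pi/7)) + (exp(2*I*pi/7)) + (exp(6*I*pi/7)) + (exp(-4*I*pi/7))] = 0/7 = 0
  <chi_0*chi_3, chi_2> = (1/7)[1*(1)*conj(1) + 1*(exp(6*I*pi/7))*conj(exp(4*I*pi/7)) + 1*(exp(-2*I*pi/7))*conj(exp(-6*I*pi/7)) + 1*(exp(4*I*pi/7))*conj(exp(-2*I*pi/7)) + 1*(exp(-4*I*pi/7))*conj(exp(2*I*pi/7)) + 1*(exp(2*I*pi/7))*conj(exp(6*I*pi/7)) + 1*(exp(-6*I*pi/7))*conj(exp(-4*I*pi/7))]
      = (1/7)[(1) + (exp(2*I*pi/7)) + (exp(4*I*pi/7)) + (exp(6*I*pi/7)) + (exp(-6*I*pi/7)) + (exp(-4*I*pi/7)) + (exp(-2*I*pi/7))] = 0/7 = 0
  <chi_0*chi_3, chi_3> = (1/7)[1*(1)*conj(1) + 1*(exp(6*I*pi/7))*conj(exp(6*I*pi/7)) + 1*(exp(-2*I*pi/7))*conj(exp(-2*I*pi/7)) + 1*(exp(4*I*pi/7))*conj(exp(4*I*pi/7)) + 1*(exp(-4*I*pi/7))*conj(exp(-4*I*pi/7)) + 1*(exp(2*I*pi/7))*conj(exp(2*I*pi/7)) + 1*(exp(-6*I*pi/7))*conj(exp(-6*I*pi/7))]
      = (1/7)[(1) + (1) + (1) + (1) + (1) + (1) + (1)] = 7/7 = 1
  <chi_0*chi_3, chi_4> = (1/7)[1*(1)*conj(1) + 1*(exp(6*I*pi/7))*conj(exp(-6*I*pi/7)) + 1*(exp(-2*I*pi/7))*conj(exp(2*I*pi/7)) + 1*(exp(4*I*pi/7))*conj(exp(-4*I*pi/7)) + 1*(exp(-4*I*pi/7))*conj(exp(4*I*pi/7)) + 1*(exp(2*I*pi/7))*conj(exp(-2*I*pi/7)) + 1*(exp(-6*I*pi/7))*conj(exp(6*I*pi/7))]
      = (1/7)[(1) + (exp(-2*I*pi/7)) + (exp(-4*I*pi/7)) + (exp(-6*I*pi/7)) + (exp(6*I*pi/7)) + (exp(4*I*pi/7)) + (exp(2*I*pi/7))] = 0/7 = 0
  <chi_0*chi_3, chi_5> = (1/7)[1*(1)*conj(1) + 1*(exp(6*I*pi/7))*conj(exp(-4*I*pi/7)) + 1*(exp(-2*I*pi/7))*conj(exp(6*I*pi/7)) + 1*(exp(4*I*pi/7))*conj(exp(2*I*pi/7)) + 1*(exp(-4*I*pi/7))*conj(exp(-2*I*pi/7)) + 1*(exp(2*I*pi/7))*conj(exp(-6*I*pi/7)) + 1*(exp(-6*I*pi/7))*conj(exp(4*I*pi/7))]
      = (1/7)[(1) + (exp(-4*I*pi/7)) + (exp(6*I*pi/7)) + (exp(2*I*pi/7)) + (exp(-2*I*pi/7)) + (exp(-6*I*pi/7)) + (exp(4*I*pi/7))] = 0/7 = 0
  <chi_0*chi_3, chi_6> = (1/7)[1*(1)*conj(1) + 1*(exp(6*I*pi/7))*conj(exp(-2*I*pi/7)) + 1*(exp(-2*I*pi/7))*conj(exp(-4*I*pi/7)) + 1*(exp(4*I*pi/7))*conj(exp(-6*I*pi/7)) + 1*(exp(-4*I*pi/7))*conj(exp(6*I*pi/7)) + 1*(exp(2*I*pi/7))*conj(exp(4*I*pi/7)) + 1*(exp(-6*I*pi/7))*conj(exp(2*I*pi/7))]
      = (1/7)[(1) + (exp(-6*I*pi/7)) + (exp(2*I*pi/7)) + (exp(-4*I*pi/7)) + (exp(4*I*pi/7)) + (exp(-2*I*pi/7)) + (exp(6*I*pi/7))] = 0/7 = 0
(Exp terms are combined using exp(i*s)*conj(exp(i*t)) = exp(i*(s-t)), and sums of them are collapsed using the identity that for every m > 1 the m distinct m-th roots of unity sum to 0, e.g. 1 + exp(2*I*pi/3) + exp(-2*I*pi/3) = 0.)
Hence the multiplicities are chi_3: 1. Dimension check: dim(chi_0)*dim(chi_3) = 1*1 = 1 and sum (mult * dim) = 1*1 = 1.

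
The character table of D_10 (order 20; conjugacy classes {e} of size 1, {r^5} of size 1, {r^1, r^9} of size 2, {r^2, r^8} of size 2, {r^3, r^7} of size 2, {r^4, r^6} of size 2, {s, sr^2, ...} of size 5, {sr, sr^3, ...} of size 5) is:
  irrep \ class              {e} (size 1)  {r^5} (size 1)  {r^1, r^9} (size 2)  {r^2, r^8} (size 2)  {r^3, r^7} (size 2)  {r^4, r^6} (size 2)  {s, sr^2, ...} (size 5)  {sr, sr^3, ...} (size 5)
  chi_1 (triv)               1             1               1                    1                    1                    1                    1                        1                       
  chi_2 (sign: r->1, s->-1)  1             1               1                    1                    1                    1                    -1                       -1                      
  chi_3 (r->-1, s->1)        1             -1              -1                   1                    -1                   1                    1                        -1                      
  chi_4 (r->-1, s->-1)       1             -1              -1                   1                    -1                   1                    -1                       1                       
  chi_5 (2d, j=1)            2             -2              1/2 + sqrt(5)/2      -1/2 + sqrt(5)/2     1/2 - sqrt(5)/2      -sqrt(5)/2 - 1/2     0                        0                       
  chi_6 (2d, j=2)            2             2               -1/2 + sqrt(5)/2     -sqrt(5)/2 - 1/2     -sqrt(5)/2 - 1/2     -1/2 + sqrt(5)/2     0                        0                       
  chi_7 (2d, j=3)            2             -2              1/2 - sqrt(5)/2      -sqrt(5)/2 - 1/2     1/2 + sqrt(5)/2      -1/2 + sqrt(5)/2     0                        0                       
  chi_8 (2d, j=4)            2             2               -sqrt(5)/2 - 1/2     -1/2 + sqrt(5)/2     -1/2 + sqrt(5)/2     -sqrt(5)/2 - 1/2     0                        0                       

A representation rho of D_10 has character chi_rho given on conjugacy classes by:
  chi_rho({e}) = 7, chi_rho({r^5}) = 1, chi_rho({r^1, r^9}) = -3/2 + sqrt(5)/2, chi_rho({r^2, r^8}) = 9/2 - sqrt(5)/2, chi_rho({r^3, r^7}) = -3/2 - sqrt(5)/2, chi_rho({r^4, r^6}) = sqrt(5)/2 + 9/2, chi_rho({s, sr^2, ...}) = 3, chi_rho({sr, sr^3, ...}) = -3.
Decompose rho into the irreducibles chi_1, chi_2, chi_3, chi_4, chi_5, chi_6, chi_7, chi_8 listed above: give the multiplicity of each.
Multiplicities: chi_1: 1, chi_2: 1, chi_3: 3, chi_4: 0, chi_5: 0, chi_6: 1, chi_7: 0, chi_8: 0.

Derivation: Use <chi_rho, chi> = (1/|G|) sum_C |C| * chi_rho(C) * conj(chi(C)) with |G| = 20 for each irreducible chi in the table:
  <chi_rho, chi_1> = (1/20)[1*(7)*conj(1) + 1*(1)*conj(1) + 2*(-3/2 + sqrt(5)/2)*conj(1) + 2*(9/2 - sqrt(5)/2)*conj(1) + 2*(-3/2 - sqrt(5)/2)*conj(1) + 2*(sqrt(5)/2 + 9/2)*conj(1) + 5*(3)*conj(1) + 5*(-3)*conj(1)]
      = (1/20)[(7) + (1) + (-3 + sqrt(5)) + (9 - sqrt(5)) + (-3 - sqrt(5)) + (sqrt(5) + 9) + (15) + (-15)] = 20/20 = 1
  <chi_rho, chi_2> = (1/20)[1*(7)*conj(1) + 1*(1)*conj(1) + 2*(-3/2 + sqrt(5)/2)*conj(1) + 2*(9/2 - sqrt(5)/2)*conj(1) + 2*(-3/2 - sqrt(5)/2)*conj(1) + 2*(sqrt(5)/2 + 9/2)*conj(1) + 5*(3)*conj(-1) + 5*(-3)*conj(-1)]
      = (1/20)[(7) + (1) + (-3 + sqrt(5)) + (9 - sqrt(5)) + (-3 - sqrt(5)) + (sqrt(5) + 9) + (-15) + (15)] = 20/20 = 1
  <chi_rho, chi_3> = (1/20)[1*(7)*conj(1) + 1*(1)*conj(-1) + 2*(-3/2 + sqrt(5)/2)*conj(-1) + 2*(9/2 - sqrt(5)/2)*conj(1) + 2*(-3/2 - sqrt(5)/2)*conj(-1) + 2*(sqrt(5)/2 + 9/2)*conj(1) + 5*(3)*conj(1) + 5*(-3)*conj(-1)]
      = (1/20)[(7) + (-1) + (3 - sqrt(5)) + (9 - sqrt(5)) + (sqrt(5) + 3) + (sqrt(5) + 9) + (15) + (15)] = 60/20 = 3
  <chi_rho, chi_4> = (1/20)[1*(7)*conj(1) + 1*(1)*conj(-1) + 2*(-3/2 + sqrt(5)/2)*conj(-1) + 2*(9/2 - sqrt(5)/2)*conj(1) + 2*(-3/2 - sqrt(5)/2)*conj(-1) + 2*(sqrt(5)/2 + 9/2)*conj(1) + 5*(3)*conj(-1) + 5*(-3)*conj(1)]
      = (1/20)[(7) + (-1) + (3 - sqrt(5)) + (9 - sqrt(5)) + (sqrt(5) + 3) + (sqrt(5) + 9) + (-15) + (-15)] = 0/20 = 0
  <chi_rho, chi_5> = (1/20)[1*(7)*conj(2) + 1*(1)*conj(-2) + 2*(-3/2 + sqrt(5)/2)*conj(1/2 + sqrt(5)/2) + 2*(9/2 - sqrt(5)/2)*conj(-1/2 + sqrt(5)/2) + 2*(-3/2 - sqrt(5)/2)*conj(1/2 - sqrt(5)/2) + 2*(sqrt(5)/2 + 9/2)*conj(-sqrt(5)/2 - 1/2) + 5*(3)*conj(0) + 5*(-3)*conj(0)]
      = (1/20)[(14) + (-2) + (1 - sqrt(5)) + (-7 + 5*sqrt(5)) + (1 + sqrt(5)) + (-5*sqrt(5) - 7) + (0) + (0)] = 0/20 = 0
  <chi_rho, chi_6> = (1/20)[1*(7)*conj(2) + 1*(1)*conj(2) + 2*(-3/2 + sqrt(5)/2)*conj(-1/2 + sqrt(5)/2) + 2*(9/2 - sqrt(5)/2)*conj(-sqrt(5)/2 - 1/2) + 2*(-3/2 - sqrt(5)/2)*conj(-sqrt(5)/2 - 1/2) + 2*(sqrt(5)/2 + 9/2)*conj(-1/2 + sqrt(5)/2) + 5*(3)*conj(0) + 5*(-3)*conj(0)]
      = (1/20)[(14) + (2) + (4 - 2*sqrt(5)) + (-4*sqrt(5) - 2) + (4 + 2*sqrt(5)) + (-2 + 4*sqrt(5)) + (0) + (0)] = 20/20 = 1
  <chi_rho, chi_7> = (1/20)[1*(7)*conj(2) + 1*(1)*conj(-2) + 2*(-3/2 + sqrt(5)/2)*conj(1/2 - sqrt(5)/2) + 2*(9/2 - sqrt(5)/2)*conj(-sqrt(5)/2 - 1/2) + 2*(-3/2 - sqrt(5)/2)*conj(1/2 + sqrt(5)/2) + 2*(sqrt(5)/2 + 9/2)*conj(-1/2 + sqrt(5)/2) + 5*(3)*conj(0) + 5*(-3)*conj(0)]
      = (1/20)[(14) + (-2) + (-4 + 2*sqrt(5)) + (-4*sqrt(5) - 2) + (-2*sqrt(5) - 4) + (-2 + 4*sqrt(5)) + (0) + (0)] = 0/20 = 0
  <chi_rho, chi_8> = (1/20)[1*(7)*conj(2) + 1*(1)*conj(2) + 2*(-3/2 + sqrt(5)/2)*conj(-sqrt(5)/2 - 1/2) + 2*(9/2 - sqrt(5)/2)*conj(-1/2 + sqrt(5)/2) + 2*(-3/2 - sqrt(5)/2)*conj(-1/2 + sqrt(5)/2) + 2*(sqrt(5)/2 + 9/2)*conj(-sqrt(5)/2 - 1/2) + 5*(3)*conj(0) + 5*(-3)*conj(0)]
      = (1/20)[(14) + (2) + (-1 + sqrt(5)) + (-7 + 5*sqrt(5)) + (-sqrt(5) - 1) + (-5*sqrt(5) - 7) + (0) + (0)] = 0/20 = 0
Dimension check: dim(rho) = sum (mult * dim) = 1*1 + 1*1 + 3*1 + 0*1 + 0*2 + 1*2 + 0*2 + 0*2 = 7 = chi_rho(e) = 7.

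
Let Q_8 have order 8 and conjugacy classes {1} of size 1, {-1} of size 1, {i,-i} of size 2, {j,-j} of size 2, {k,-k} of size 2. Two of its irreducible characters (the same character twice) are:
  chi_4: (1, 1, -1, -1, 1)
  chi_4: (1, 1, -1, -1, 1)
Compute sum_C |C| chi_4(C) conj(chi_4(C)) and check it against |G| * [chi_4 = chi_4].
Sum = 8 = |G| = 8; so <chi_4, chi_4> = 1 (norm-1 confirms irreducibility).

Working: Compute term by term over conjugacy classes (|C| * chi_4(C) * conj(chi_4(C))):
  1*(1)*conj(1) + 1*(1)*conj(1) + 2*(-1)*conj(-1) + 2*(-1)*conj(-1) + 2*(1)*conj(1)
  = (1) + (1) + (2) + (2) + (2)
  = 8.
Dividing by |G| = 8 gives 8/8 = 1, matching the row-orthogonality relation <chi_4, chi_4> = [chi_4 = chi_4].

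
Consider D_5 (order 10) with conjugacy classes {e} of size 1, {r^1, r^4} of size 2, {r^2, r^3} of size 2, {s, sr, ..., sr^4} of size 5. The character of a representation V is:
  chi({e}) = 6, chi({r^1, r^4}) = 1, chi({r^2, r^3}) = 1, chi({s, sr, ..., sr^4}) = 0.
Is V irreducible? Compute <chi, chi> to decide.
Not irreducible (reducible): <chi, chi> = 4 > 1.

Details: <chi, chi> = (1/|G|) sum_C |C| * |chi(C)|^2 = (1/10)[1*|6|^2 + 2*|1|^2 + 2*|1|^2 + 5*|0|^2]
  = (1/10)[(36) + (2) + (2) + (0)] = 40/10 = 4.
A character is irreducible iff <chi, chi> = 1, so this representation is reducible.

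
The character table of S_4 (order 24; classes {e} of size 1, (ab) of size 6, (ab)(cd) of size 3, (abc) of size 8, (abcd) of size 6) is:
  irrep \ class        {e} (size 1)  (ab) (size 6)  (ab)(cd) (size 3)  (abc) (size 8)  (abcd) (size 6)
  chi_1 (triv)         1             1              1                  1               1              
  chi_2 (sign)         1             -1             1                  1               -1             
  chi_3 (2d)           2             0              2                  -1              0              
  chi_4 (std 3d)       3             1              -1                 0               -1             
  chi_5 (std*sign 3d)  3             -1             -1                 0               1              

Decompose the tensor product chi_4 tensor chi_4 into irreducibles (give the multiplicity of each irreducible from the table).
chi_4 tensor chi_4 = chi_1 + chi_3 + chi_4 + chi_5 (all other irreducibles have multiplicity 0).

The character of a tensor product is the pointwise product (chi_4 * chi_4)(C) = chi_4(C) * chi_4(C):
  {e}: (3)*(3), (ab): (1)*(1), (ab)(cd): (-1)*(-1), (abc): (0)*(0), (abcd): (-1)*(-1)
so (chi_4 * chi_4) takes values
  {e} -> 9, (ab) -> 1, (ab)(cd) -> 1, (abc) -> 0, (abcd) -> 1.
Now take the inner product of this character with each irreducible chi from the table, <chi_4*chi_4, chi> = (1/24) sum_C |C| (chi_4*chi_4)(C) conj(chi(C)):
  <chi_4*chi_4, chi_1> = (1/24)[1*(9)*conj(1) + 6*(1)*conj(1) + 3*(1)*conj(1) + 8*(0)*conj(1) + 6*(1)*conj(1)]
      = (1/24)[(9) + (6) + (3) + (0) + (6)] = 24/24 = 1
  <chi_4*chi_4, chi_2> = (1/24)[1*(9)*conj(1) + 6*(1)*conj(-1) + 3*(1)*conj(1) + 8*(0)*conj(1) + 6*(1)*conj(-1)]
      = (1/24)[(9) + (-6) + (3) + (0) + (-6)] = 0/24 = 0
  <chi_4*chi_4, chi_3> = (1/24)[1*(9)*conj(2) + 6*(1)*conj(0) + 3*(1)*conj(2) + 8*(0)*conj(-1) + 6*(1)*conj(0)]
      = (1/24)[(18) + (0) + (6) + (0) + (0)] = 24/24 = 1
  <chi_4*chi_4, chi_4> = (1/24)[1*(9)*conj(3) + 6*(1)*conj(1) + 3*(1)*conj(-1) + 8*(0)*conj(0) + 6*(1)*conj(-1)]
      = (1/24)[(27) + (6) + (-3) + (0) + (-6)] = 24/24 = 1
  <chi_4*chi_4, chi_5> = (1/24)[1*(9)*conj(3) + 6*(1)*conj(-1) + 3*(1)*conj(-1) + 8*(0)*conj(0) + 6*(1)*conj(1)]
      = (1/24)[(27) + (-6) + (-3) + (0) + (6)] = 24/24 = 1
Hence the multiplicities are chi_1: 1, chi_3: 1, chi_4: 1, chi_5: 1. Dimension check: dim(chi_4)*dim(chi_4) = 3*3 = 9 and sum (mult * dim) = 1*1 + 1*2 + 1*3 + 1*3 = 9.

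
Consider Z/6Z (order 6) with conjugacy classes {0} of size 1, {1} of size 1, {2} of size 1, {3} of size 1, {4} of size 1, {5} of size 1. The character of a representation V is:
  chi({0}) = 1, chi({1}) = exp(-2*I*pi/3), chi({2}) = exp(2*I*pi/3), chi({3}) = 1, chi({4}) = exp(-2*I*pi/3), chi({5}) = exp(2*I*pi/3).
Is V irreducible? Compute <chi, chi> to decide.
Irreducible: <chi, chi> = 1.

Explanation: <chi, chi> = (1/|G|) sum_C |C| * |chi(C)|^2 = (1/6)[1*|1|^2 + 1*|exp(-2*I*pi/3)|^2 + 1*|exp(2*I*pi/3)|^2 + 1*|1|^2 + 1*|exp(-2*I*pi/3)|^2 + 1*|exp(2*I*pi/3)|^2]
  = (1/6)[(1) + (1) + (1) + (1) + (1) + (1)] = 6/6 = 1.
(Exp terms are combined using exp(i*s)*conj(exp(i*t)) = exp(i*(s-t)), and sums of them are collapsed using the identity that for every m > 1 the m distinct m-th roots of unity sum to 0, e.g. 1 + exp(2*I*pi/3) + exp(-2*I*pi/3) = 0.)
A character is irreducible iff <chi, chi> = 1, so this representation is irreducible.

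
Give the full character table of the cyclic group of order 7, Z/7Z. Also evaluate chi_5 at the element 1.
Character table of Z/7Z (irreps indexed chi_0,...,chi_6 with chi_k(m) = zeta_7^(k*m), zeta_7 = exp(2*pi*i/7)):
  irrep \ class  {0} (size 1)  {1} (size 1)    {2} (size 1)    {3} (size 1)    {4} (size 1)    {5} (size 1)    {6} (size 1)  
  chi_0          1             1               1               1               1               1               1             
  chi_1          1             exp(2*I*pi/7)   exp(4*I*pi/7)   exp(6*I*pi/7)   exp(-6*I*pi/7)  exp(-4*I*pi/7)  exp(-2*I*pi/7)
  chi_2          1             exp(4*I*pi/7)   exp(-6*I*pi/7)  exp(-2*I*pi/7)  exp(2*I*pi/7)   exp(6*I*pi/7)   exp(-4*I*pi/7)
  chi_3          1             exp(6*I*pi/7)   exp(-2*I*pi/7)  exp(4*I*pi/7)   exp(-4*I*pi/7)  exp(2*I*pi/7)   exp(-6*I*pi/7)
  chi_4          1             exp(-6*I*pi/7)  exp(2*I*pi/7)   exp(-4*I*pi/7)  exp(4*I*pi/7)   exp(-2*I*pi/7)  exp(6*I*pi/7) 
  chi_5          1             exp(-4*I*pi/7)  exp(6*I*pi/7)   exp(2*I*pi/7)   exp(-2*I*pi/7)  exp(-6*I*pi/7)  exp(4*I*pi/7) 
  chi_6          1             exp(-2*I*pi/7)  exp(-4*I*pi/7)  exp(-6*I*pi/7)  exp(6*I*pi/7)   exp(4*I*pi/7)   exp(2*I*pi/7) 

Spot check: chi_5(1) = zeta_7^(5*1) = zeta_7^5 = exp(-4*I*pi/7).

Why: Z/7Z is abelian, so all 7 irreducible complex representations are 1-dimensional. They are given by chi_k(m) = zeta_7^(k*m) for k = 0,...,6. Row orthogonality: sum_m chi_k(m) conj(chi_l(m)) = 7 * [k = l].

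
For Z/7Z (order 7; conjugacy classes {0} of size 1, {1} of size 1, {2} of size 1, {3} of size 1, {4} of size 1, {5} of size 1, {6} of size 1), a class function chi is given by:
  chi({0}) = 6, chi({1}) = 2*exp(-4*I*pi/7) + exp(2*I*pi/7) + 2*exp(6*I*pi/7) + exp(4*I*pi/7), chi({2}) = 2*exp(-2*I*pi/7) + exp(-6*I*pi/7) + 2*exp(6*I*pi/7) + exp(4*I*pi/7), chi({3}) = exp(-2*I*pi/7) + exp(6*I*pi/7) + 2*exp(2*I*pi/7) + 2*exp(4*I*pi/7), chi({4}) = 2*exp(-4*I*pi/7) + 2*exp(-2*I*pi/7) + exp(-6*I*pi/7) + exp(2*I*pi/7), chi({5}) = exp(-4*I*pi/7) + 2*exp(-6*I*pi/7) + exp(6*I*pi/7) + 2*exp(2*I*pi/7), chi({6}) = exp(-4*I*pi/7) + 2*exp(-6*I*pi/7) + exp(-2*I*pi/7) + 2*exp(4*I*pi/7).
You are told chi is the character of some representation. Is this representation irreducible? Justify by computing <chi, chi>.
Not irreducible (reducible): <chi, chi> = 10 > 1.

Solution. <chi, chi> = (1/|G|) sum_C |C| * |chi(C)|^2 = (1/7)[1*|6|^2 + 1*|2*exp(-4*I*pi/7) + exp(2*I*pi/7) + 2*exp(6*I*pi/7) + exp(4*I*pi/7)|^2 + 1*|2*exp(-2*I*pi/7) + exp(-6*I*pi/7) + 2*exp(6*I*pi/7) + exp(4*I*pi/7)|^2 + 1*|exp(-2*I*pi/7) + exp(6*I*pi/7) + 2*exp(2*I*pi/7) + 2*exp(4*I*pi/7)|^2 + 1*|2*exp(-4*I*pi/7) + 2*exp(-2*I*pi/7) + exp(-6*I*pi/7) + exp(2*I*pi/7)|^2 + 1*|exp(-4*I*pi/7) + 2*exp(-6*I*pi/7) + exp(6*I*pi/7) + 2*exp(2*I*pi/7)|^2 + 1*|exp(-4*I*pi/7) + 2*exp(-6*I*pi/7) + exp(-2*I*pi/7) + 2*exp(4*I*pi/7)|^2]
  = (1/7)[(36) + (10 + 6*exp(-4*I*pi/7) + 3*exp(-2*I*pi/7) + 4*exp(-6*I*pi/7) + 4*exp(6*I*pi/7) + 3*exp(2*I*pi/7) + 6*exp(4*I*pi/7)) + (10 + 4*exp(-2*I*pi/7) + 3*exp(-4*I*pi/7) + 6*exp(-6*I*pi/7) + 6*exp(6*I*pi/7) + 3*exp(4*I*pi/7) + 4*exp(2*I*pi/7)) + (10 + 6*exp(-2*I*pi/7) + 4*exp(-4*I*pi/7) + 3*exp(-6*I*pi/7) + 3*exp(6*I*pi/7) + 4*exp(4*I*pi/7) + 6*exp(2*I*pi/7)) + (10 + 6*exp(-2*I*pi/7) + 4*exp(-4*I*pi/7) + 3*exp(-6*I*pi/7) + 3*exp(6*I*pi/7) + 4*exp(4*I*pi/7) + 6*exp(2*I*pi/7)) + (10 + 4*exp(-2*I*pi/7) + 3*exp(-4*I*pi/7) + 6*exp(-6*I*pi/7) + 6*exp(6*I*pi/7) + 3*exp(4*I*pi/7) + 4*exp(2*I*pi/7)) + (10 + 6*exp(-4*I*pi/7) + 3*exp(-2*I*pi/7) + 4*exp(-6*I*pi/7) + 4*exp(6*I*pi/7) + 3*exp(2*I*pi/7) + 6*exp(4*I*pi/7))] = 70/7 = 10.
(Exp terms are combined using exp(i*s)*conj(exp(i*t)) = exp(i*(s-t)), and sums of them are collapsed using the identity that for every m > 1 the m distinct m-th roots of unity sum to 0, e.g. 1 + exp(2*I*pi/3) + exp(-2*I*pi/3) = 0.)
A character is irreducible iff <chi, chi> = 1, so this representation is reducible.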